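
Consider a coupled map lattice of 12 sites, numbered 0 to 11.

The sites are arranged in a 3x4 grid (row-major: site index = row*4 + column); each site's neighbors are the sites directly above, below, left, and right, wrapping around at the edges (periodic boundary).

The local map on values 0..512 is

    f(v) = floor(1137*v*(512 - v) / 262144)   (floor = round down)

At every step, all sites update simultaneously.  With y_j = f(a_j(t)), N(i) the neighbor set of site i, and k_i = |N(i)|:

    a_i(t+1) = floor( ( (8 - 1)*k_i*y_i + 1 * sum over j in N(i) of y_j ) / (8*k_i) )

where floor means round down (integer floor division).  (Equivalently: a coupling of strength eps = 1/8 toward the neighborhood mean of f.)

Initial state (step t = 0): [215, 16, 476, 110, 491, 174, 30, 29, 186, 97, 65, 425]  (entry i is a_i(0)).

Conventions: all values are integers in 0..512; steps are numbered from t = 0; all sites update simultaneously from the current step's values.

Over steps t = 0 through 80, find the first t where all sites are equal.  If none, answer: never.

Simulating step by step:
t=0: [215, 16, 476, 110, 491, 174, 30, 29, 186, 97, 65, 425]  (not all equal)
t=1: [258, 54, 77, 184, 65, 232, 70, 66, 249, 173, 124, 159]  (not all equal)
t=2: [272, 123, 149, 253, 140, 265, 141, 135, 276, 249, 206, 240]  (not all equal)
t=3: [278, 215, 235, 280, 230, 277, 229, 224, 280, 281, 270, 280]  (not all equal)
t=4: [281, 276, 281, 281, 281, 281, 281, 279, 281, 280, 282, 281]  (not all equal)
t=5: [281, 281, 281, 281, 281, 281, 281, 281, 281, 281, 281, 281]  (all equal)

Answer: 5
Key observation: Synchronization is absorbing here: once all sites are equal they stay equal, and step 5 is the first all-equal step.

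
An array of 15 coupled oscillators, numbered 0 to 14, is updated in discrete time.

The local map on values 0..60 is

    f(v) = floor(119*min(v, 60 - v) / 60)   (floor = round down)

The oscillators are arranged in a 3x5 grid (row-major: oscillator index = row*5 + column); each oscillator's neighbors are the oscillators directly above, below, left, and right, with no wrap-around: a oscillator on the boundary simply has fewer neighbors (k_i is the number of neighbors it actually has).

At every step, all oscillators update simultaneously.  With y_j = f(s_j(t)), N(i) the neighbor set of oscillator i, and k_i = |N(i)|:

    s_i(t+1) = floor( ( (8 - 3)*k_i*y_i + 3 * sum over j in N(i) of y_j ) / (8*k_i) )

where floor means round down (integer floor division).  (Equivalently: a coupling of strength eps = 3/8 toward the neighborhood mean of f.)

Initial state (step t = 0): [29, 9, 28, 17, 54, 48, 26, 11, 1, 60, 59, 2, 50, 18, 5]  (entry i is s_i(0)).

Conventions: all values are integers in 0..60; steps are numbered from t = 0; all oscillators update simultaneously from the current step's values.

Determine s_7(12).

Simulating step by step:
t=0: [29, 9, 28, 17, 54, 48, 26, 11, 1, 60, 59, 2, 50, 18, 5]
t=1: [43, 31, 43, 29, 13, 28, 37, 24, 8, 2, 5, 10, 19, 25, 12]
t=2: [41, 49, 40, 44, 26, 45, 44, 41, 24, 9, 19, 23, 37, 40, 24]
t=3: [32, 26, 35, 36, 40, 31, 31, 38, 41, 28, 37, 42, 43, 41, 39]
t=4: [54, 52, 48, 45, 43, 55, 53, 43, 40, 49, 45, 38, 35, 37, 42]
t=5: [11, 15, 24, 30, 30, 12, 17, 32, 36, 26, 27, 38, 45, 43, 34]
t=6: [22, 30, 47, 56, 57, 27, 34, 49, 47, 51, 45, 41, 34, 36, 47]
t=7: [47, 51, 26, 11, 7, 48, 47, 27, 24, 17, 35, 39, 45, 42, 27]
t=8: [23, 23, 43, 27, 18, 26, 28, 47, 42, 34, 42, 38, 34, 38, 45]
t=9: [46, 44, 36, 46, 41, 48, 49, 31, 38, 44, 39, 44, 45, 41, 35]
t=10: [27, 31, 43, 32, 34, 25, 26, 48, 41, 35, 35, 30, 33, 38, 43]
t=11: [53, 52, 37, 49, 51, 49, 49, 30, 39, 45, 50, 56, 48, 42, 37]
t=12: [14, 19, 40, 26, 20, 19, 22, 49, 39, 31, 17, 12, 27, 35, 40]

Answer: s_7(12) = 49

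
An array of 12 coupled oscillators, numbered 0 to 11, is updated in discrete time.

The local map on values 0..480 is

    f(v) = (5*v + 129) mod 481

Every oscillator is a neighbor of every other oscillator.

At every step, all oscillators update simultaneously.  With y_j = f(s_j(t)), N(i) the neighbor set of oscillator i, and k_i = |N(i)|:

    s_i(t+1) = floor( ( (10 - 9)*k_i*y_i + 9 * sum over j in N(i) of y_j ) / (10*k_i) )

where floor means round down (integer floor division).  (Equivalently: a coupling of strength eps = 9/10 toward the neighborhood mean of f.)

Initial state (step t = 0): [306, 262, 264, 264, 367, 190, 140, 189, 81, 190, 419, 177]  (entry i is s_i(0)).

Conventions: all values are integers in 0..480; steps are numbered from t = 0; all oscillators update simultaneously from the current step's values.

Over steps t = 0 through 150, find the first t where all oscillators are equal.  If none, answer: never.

Simulating step by step:
t=0: [306, 262, 264, 264, 367, 190, 140, 189, 81, 190, 419, 177]  (not all equal)
t=1: [154, 159, 150, 150, 151, 153, 157, 152, 151, 153, 156, 151]  (not all equal)
t=2: [413, 413, 413, 413, 413, 413, 413, 413, 413, 413, 413, 413]  (all equal)

Answer: 2
Key observation: Synchronization is absorbing here: once all oscillators are equal they stay equal, and step 2 is the first all-equal step.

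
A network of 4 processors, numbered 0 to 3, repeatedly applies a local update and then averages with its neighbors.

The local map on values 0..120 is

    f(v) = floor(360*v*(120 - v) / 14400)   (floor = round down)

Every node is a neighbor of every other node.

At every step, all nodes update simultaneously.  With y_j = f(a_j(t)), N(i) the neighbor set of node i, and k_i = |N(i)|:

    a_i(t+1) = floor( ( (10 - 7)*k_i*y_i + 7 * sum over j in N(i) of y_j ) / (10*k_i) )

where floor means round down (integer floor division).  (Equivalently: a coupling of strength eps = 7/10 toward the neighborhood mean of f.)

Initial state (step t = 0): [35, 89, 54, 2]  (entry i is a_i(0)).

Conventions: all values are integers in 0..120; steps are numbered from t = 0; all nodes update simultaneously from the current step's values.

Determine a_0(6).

Simulating step by step:
t=0: [35, 89, 54, 2]
t=1: [60, 59, 61, 55]
t=2: [89, 89, 89, 89]
t=3: [68, 68, 68, 68]
t=4: [88, 88, 88, 88]
t=5: [70, 70, 70, 70]
t=6: [87, 87, 87, 87]

Answer: a_0(6) = 87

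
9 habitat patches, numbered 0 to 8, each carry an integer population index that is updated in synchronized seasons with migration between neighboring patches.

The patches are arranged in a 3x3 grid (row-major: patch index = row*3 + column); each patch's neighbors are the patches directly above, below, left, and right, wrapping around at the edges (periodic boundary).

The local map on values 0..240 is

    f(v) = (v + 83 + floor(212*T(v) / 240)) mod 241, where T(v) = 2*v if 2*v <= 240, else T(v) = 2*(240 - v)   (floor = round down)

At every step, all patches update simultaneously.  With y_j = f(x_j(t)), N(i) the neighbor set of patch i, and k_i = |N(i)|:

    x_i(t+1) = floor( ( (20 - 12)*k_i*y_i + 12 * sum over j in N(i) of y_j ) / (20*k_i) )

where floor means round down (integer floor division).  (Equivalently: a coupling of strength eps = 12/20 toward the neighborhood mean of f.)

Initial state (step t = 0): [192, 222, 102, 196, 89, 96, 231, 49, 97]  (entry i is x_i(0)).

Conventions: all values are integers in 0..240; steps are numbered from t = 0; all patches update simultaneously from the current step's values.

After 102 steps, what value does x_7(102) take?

Answer: x_7(102) = 151
Key observation: The state at step 10, [151, 151, 151, 151, 151, 151, 151, 151, 151], reappears at step 12: the system is in a cycle of period 2 from step 10 on.  Therefore the state at step 102 equals the state at step 10 + ((102 - 10) mod 2) = 10, which is [151, 151, 151, 151, 151, 151, 151, 151, 151].

Derivation:
t=0: [192, 222, 102, 196, 89, 96, 231, 49, 97]
t=1: [110, 120, 114, 106, 115, 108, 119, 144, 124]
t=2: [153, 162, 157, 146, 154, 149, 159, 163, 161]
t=3: [146, 143, 145, 150, 146, 148, 145, 142, 143]
t=4: [153, 155, 154, 152, 154, 153, 154, 155, 154]
t=5: [147, 147, 147, 148, 147, 147, 147, 147, 147]
t=6: [152, 153, 153, 152, 152, 152, 152, 153, 153]
t=7: [148, 148, 148, 149, 148, 148, 148, 148, 148]
t=8: [151, 152, 152, 151, 151, 151, 151, 152, 152]
t=9: [149, 149, 149, 150, 149, 149, 149, 149, 149]
t=10: [151, 151, 151, 151, 151, 151, 151, 151, 151]
t=11: [150, 150, 150, 150, 150, 150, 150, 150, 150]
t=12: [151, 151, 151, 151, 151, 151, 151, 151, 151]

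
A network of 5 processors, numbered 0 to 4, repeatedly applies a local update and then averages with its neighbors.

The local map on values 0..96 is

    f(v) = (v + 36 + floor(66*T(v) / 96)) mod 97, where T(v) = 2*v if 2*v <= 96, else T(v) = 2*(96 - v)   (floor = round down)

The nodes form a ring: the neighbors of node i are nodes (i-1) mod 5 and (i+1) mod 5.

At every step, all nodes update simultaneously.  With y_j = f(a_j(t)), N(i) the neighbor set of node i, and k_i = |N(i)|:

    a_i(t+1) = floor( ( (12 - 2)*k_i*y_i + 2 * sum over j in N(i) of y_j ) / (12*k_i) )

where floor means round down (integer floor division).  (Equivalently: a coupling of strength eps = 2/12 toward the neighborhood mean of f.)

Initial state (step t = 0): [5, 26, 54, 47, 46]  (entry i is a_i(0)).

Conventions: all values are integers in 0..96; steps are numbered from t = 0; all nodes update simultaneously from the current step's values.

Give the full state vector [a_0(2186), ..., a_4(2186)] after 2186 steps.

Answer: [51, 51, 51, 51, 51]
Key observation: The state at step 13, [51, 51, 51, 51, 51], reappears at step 14: the system is in a cycle of period 1 from step 13 on.  Therefore the state at step 2186 equals the state at step 13 + ((2186 - 13) mod 1) = 13, which is [51, 51, 51, 51, 51].

Derivation:
t=0: [5, 26, 54, 47, 46]
t=1: [43, 8, 45, 49, 48]
t=2: [43, 53, 46, 51, 51]
t=3: [42, 49, 48, 50, 50]
t=4: [40, 50, 52, 52, 50]
t=5: [37, 50, 51, 51, 50]
t=6: [30, 49, 51, 51, 49]
t=7: [17, 48, 51, 51, 48]
t=8: [72, 54, 51, 51, 54]
t=9: [45, 49, 50, 50, 49]
t=10: [46, 51, 52, 52, 51]
t=11: [48, 50, 51, 51, 50]
t=12: [52, 52, 51, 51, 52]
t=13: [51, 51, 51, 51, 51]
t=14: [51, 51, 51, 51, 51]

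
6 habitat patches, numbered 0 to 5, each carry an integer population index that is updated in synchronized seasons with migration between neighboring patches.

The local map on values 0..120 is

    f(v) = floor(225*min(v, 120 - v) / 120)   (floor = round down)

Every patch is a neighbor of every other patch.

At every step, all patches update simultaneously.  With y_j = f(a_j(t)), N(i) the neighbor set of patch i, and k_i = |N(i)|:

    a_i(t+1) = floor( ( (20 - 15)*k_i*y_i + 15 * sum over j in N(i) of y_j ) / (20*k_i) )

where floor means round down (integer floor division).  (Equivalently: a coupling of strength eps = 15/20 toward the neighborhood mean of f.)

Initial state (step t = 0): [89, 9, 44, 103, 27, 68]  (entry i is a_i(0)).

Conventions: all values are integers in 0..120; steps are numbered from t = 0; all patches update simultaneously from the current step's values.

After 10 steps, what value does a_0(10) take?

Answer: a_0(10) = 71

Derivation:
t=0: [89, 9, 44, 103, 27, 68]
t=1: [55, 51, 58, 53, 55, 59]
t=2: [103, 102, 103, 102, 103, 103]
t=3: [31, 31, 31, 31, 31, 31]
t=4: [58, 58, 58, 58, 58, 58]
t=5: [108, 108, 108, 108, 108, 108]
t=6: [22, 22, 22, 22, 22, 22]
t=7: [41, 41, 41, 41, 41, 41]
t=8: [76, 76, 76, 76, 76, 76]
t=9: [82, 82, 82, 82, 82, 82]
t=10: [71, 71, 71, 71, 71, 71]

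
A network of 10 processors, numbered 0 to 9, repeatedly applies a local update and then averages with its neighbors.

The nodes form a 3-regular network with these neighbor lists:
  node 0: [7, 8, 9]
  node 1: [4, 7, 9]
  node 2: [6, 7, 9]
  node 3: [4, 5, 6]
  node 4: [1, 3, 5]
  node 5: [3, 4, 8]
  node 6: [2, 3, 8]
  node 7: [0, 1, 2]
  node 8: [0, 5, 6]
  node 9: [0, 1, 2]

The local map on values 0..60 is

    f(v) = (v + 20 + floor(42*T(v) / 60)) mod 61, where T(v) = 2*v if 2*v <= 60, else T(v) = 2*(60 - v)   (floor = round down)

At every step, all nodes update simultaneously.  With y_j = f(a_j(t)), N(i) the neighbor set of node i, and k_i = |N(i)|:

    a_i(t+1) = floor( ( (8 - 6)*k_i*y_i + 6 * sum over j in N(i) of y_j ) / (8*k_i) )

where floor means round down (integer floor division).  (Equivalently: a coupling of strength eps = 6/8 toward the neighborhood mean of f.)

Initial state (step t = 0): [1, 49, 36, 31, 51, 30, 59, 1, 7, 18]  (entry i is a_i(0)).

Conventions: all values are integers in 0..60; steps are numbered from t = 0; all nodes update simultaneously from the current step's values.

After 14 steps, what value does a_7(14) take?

Simulating step by step:
t=0: [1, 49, 36, 31, 51, 30, 59, 1, 7, 18]
t=1: [20, 17, 17, 25, 26, 29, 28, 23, 27, 18]
t=2: [11, 24, 25, 23, 32, 22, 32, 35, 21, 32]
t=3: [28, 26, 27, 21, 17, 16, 18, 27, 24, 27]
t=4: [22, 31, 17, 32, 37, 35, 12, 23, 25, 23]
t=5: [14, 21, 34, 33, 29, 26, 39, 28, 26, 28]
t=6: [31, 22, 27, 26, 21, 24, 26, 29, 30, 29]
t=7: [29, 19, 25, 16, 14, 19, 24, 23, 24, 23]
t=8: [18, 21, 15, 32, 29, 32, 27, 16, 16, 16]
t=9: [44, 38, 48, 27, 24, 36, 41, 31, 28, 31]
t=10: [27, 25, 27, 23, 23, 23, 24, 26, 26, 26]
t=11: [21, 18, 20, 14, 15, 15, 18, 21, 18, 21]
t=12: [7, 19, 6, 41, 41, 41, 16, 6, 17, 6]
t=13: [41, 24, 40, 34, 20, 34, 44, 27, 45, 27]
t=14: [24, 17, 24, 22, 20, 22, 26, 23, 26, 23]

Answer: a_7(14) = 23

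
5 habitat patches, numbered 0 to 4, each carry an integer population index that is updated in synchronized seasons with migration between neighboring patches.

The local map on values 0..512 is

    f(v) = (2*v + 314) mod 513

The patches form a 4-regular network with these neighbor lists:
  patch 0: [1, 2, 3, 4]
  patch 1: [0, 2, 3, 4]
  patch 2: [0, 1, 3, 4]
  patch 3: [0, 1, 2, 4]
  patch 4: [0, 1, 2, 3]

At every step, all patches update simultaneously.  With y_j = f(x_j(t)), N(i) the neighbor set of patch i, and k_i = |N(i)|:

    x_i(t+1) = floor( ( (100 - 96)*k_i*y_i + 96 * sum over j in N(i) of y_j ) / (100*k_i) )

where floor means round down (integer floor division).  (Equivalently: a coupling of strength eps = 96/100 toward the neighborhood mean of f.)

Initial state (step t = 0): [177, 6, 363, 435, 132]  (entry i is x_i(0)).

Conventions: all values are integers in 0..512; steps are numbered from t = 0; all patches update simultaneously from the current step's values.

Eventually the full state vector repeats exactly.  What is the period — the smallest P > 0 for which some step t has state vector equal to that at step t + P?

Simulating step by step:
t=0: [177, 6, 363, 435, 132]
t=1: [141, 107, 169, 140, 159]
t=2: [88, 101, 77, 88, 81]
t=3: [364, 461, 368, 364, 367]
t=4: [65, 27, 64, 65, 64]
t=5: [424, 440, 425, 424, 425]
t=6: [144, 138, 144, 144, 144]
t=7: [86, 88, 86, 86, 86]
t=8: [486, 486, 486, 486, 486]
t=9: [260, 260, 260, 260, 260]
t=10: [321, 321, 321, 321, 321]
t=11: [443, 443, 443, 443, 443]
t=12: [174, 174, 174, 174, 174]
t=13: [149, 149, 149, 149, 149]
t=14: [99, 99, 99, 99, 99]
t=15: [512, 512, 512, 512, 512]
t=16: [312, 312, 312, 312, 312]
t=17: [425, 425, 425, 425, 425]
t=18: [138, 138, 138, 138, 138]
t=19: [77, 77, 77, 77, 77]
t=20: [468, 468, 468, 468, 468]
t=21: [224, 224, 224, 224, 224]
t=22: [249, 249, 249, 249, 249]
t=23: [299, 299, 299, 299, 299]
t=24: [399, 399, 399, 399, 399]
t=25: [86, 86, 86, 86, 86]
t=26: [486, 486, 486, 486, 486]

Answer: 18
Key observation: The state at step 8, [486, 486, 486, 486, 486], reappears at step 26 — and no state repeats earlier — so the cycle the system enters has period 18.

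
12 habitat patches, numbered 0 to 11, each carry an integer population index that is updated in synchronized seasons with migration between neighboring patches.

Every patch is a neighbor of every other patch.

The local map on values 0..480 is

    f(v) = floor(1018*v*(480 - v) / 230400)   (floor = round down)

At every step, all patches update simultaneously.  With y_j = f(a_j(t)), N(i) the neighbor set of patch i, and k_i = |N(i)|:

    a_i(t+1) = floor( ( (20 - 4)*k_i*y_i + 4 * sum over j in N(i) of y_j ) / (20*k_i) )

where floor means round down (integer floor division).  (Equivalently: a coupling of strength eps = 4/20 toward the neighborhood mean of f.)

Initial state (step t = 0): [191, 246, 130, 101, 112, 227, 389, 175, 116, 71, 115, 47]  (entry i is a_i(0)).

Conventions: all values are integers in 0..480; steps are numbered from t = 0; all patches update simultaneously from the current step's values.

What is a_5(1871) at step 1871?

Simulating step by step:
t=0: [191, 246, 130, 101, 112, 227, 389, 175, 116, 71, 115, 47]
t=1: [231, 240, 198, 173, 183, 239, 163, 225, 186, 141, 186, 111]
t=2: [250, 250, 243, 234, 239, 250, 229, 249, 239, 216, 239, 192]
t=3: [253, 253, 253, 253, 253, 253, 252, 253, 253, 251, 253, 245]
t=4: [253, 253, 253, 253, 253, 253, 253, 253, 253, 253, 253, 253]
t=5: [253, 253, 253, 253, 253, 253, 253, 253, 253, 253, 253, 253]

Answer: a_5(1871) = 253
Key observation: The state at step 4, [253, 253, 253, 253, 253, 253, 253, 253, 253, 253, 253, 253], reappears at step 5: the system is in a cycle of period 1 from step 4 on.  Therefore the state at step 1871 equals the state at step 4 + ((1871 - 4) mod 1) = 4, which is [253, 253, 253, 253, 253, 253, 253, 253, 253, 253, 253, 253].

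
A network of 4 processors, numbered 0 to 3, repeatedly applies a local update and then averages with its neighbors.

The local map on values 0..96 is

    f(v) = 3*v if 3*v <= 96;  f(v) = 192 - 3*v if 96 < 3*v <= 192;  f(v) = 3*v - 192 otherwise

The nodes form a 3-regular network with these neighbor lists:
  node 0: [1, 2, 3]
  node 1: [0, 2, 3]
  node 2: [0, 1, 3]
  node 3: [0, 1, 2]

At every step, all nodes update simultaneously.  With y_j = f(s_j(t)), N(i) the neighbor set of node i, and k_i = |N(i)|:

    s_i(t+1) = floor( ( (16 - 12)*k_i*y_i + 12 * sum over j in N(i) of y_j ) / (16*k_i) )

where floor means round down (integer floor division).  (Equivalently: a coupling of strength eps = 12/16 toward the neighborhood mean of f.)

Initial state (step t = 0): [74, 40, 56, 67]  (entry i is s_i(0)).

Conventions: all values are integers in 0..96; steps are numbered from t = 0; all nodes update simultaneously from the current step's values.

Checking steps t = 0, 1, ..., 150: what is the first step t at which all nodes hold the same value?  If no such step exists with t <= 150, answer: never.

Answer: 1
Key observation: Synchronization is absorbing here: once all nodes are equal they stay equal, and step 1 is the first all-equal step.

Derivation:
t=0: [74, 40, 56, 67]  (not all equal)
t=1: [33, 33, 33, 33]  (all equal)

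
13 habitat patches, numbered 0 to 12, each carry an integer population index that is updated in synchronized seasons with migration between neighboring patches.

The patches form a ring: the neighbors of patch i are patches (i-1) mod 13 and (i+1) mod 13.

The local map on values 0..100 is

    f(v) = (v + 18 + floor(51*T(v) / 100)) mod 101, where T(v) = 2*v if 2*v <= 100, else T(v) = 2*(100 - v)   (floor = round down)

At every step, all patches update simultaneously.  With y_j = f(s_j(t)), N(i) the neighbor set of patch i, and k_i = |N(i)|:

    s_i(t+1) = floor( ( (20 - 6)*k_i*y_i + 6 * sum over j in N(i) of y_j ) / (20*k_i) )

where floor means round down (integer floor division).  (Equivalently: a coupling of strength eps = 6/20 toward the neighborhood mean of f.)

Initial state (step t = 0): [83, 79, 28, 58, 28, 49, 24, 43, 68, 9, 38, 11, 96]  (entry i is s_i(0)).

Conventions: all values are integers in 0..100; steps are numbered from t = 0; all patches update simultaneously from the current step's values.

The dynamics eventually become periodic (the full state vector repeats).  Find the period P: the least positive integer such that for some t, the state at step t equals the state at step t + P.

Simulating step by step:
t=0: [83, 79, 28, 58, 28, 49, 24, 43, 68, 9, 38, 11, 96]
t=1: [17, 25, 56, 34, 56, 31, 48, 14, 17, 41, 77, 44, 20]
t=2: [55, 57, 35, 65, 36, 60, 28, 41, 58, 80, 27, 14, 49]
t=3: [16, 27, 66, 38, 68, 36, 69, 83, 29, 25, 59, 45, 19]
t=4: [54, 60, 36, 70, 39, 68, 27, 25, 65, 61, 23, 15, 47]
t=5: [16, 27, 68, 39, 72, 37, 63, 60, 24, 24, 54, 44, 17]
t=6: [53, 60, 37, 72, 40, 69, 28, 24, 58, 58, 22, 13, 44]
t=7: [15, 28, 69, 40, 73, 37, 64, 59, 24, 23, 52, 40, 12]
t=8: [51, 61, 37, 73, 40, 69, 28, 24, 58, 57, 36, 77, 51]
t=9: [17, 28, 69, 40, 73, 37, 64, 59, 24, 27, 68, 27, 17]
t=10: [55, 62, 37, 73, 40, 69, 28, 24, 59, 62, 33, 60, 55]
t=11: [17, 28, 69, 40, 73, 37, 64, 59, 24, 27, 63, 27, 17]
t=12: [55, 62, 37, 73, 40, 69, 28, 24, 59, 62, 33, 60, 55]

Answer: 2
Key observation: The state at step 10, [55, 62, 37, 73, 40, 69, 28, 24, 59, 62, 33, 60, 55], reappears at step 12 — and no state repeats earlier — so the cycle the system enters has period 2.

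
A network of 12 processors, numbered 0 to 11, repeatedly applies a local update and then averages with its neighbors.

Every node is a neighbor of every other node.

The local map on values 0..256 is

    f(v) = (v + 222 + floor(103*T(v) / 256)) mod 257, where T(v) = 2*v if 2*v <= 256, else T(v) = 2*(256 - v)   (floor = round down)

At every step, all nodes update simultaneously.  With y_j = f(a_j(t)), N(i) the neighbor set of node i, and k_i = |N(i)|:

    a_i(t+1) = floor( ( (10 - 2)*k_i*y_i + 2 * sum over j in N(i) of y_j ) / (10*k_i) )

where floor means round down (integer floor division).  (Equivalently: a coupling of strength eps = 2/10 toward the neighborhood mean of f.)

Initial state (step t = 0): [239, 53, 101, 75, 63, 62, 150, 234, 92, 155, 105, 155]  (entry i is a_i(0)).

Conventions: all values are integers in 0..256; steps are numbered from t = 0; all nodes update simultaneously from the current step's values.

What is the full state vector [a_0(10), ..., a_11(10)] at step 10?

Answer: [212, 212, 212, 212, 212, 212, 212, 212, 212, 212, 212, 212]

Derivation:
t=0: [239, 53, 101, 75, 63, 62, 150, 234, 92, 155, 105, 155]
t=1: [202, 79, 147, 110, 93, 91, 188, 201, 134, 189, 152, 189]
t=2: [203, 123, 195, 166, 142, 140, 201, 203, 193, 201, 195, 201]
t=3: [208, 190, 208, 203, 199, 199, 208, 208, 207, 208, 208, 208]
t=4: [210, 208, 210, 210, 209, 209, 210, 210, 210, 210, 210, 210]
t=5: [211, 211, 211, 211, 211, 211, 211, 211, 211, 211, 211, 211]
t=6: [212, 212, 212, 212, 212, 212, 212, 212, 212, 212, 212, 212]
t=7: [212, 212, 212, 212, 212, 212, 212, 212, 212, 212, 212, 212]
t=8: [212, 212, 212, 212, 212, 212, 212, 212, 212, 212, 212, 212]
t=9: [212, 212, 212, 212, 212, 212, 212, 212, 212, 212, 212, 212]
t=10: [212, 212, 212, 212, 212, 212, 212, 212, 212, 212, 212, 212]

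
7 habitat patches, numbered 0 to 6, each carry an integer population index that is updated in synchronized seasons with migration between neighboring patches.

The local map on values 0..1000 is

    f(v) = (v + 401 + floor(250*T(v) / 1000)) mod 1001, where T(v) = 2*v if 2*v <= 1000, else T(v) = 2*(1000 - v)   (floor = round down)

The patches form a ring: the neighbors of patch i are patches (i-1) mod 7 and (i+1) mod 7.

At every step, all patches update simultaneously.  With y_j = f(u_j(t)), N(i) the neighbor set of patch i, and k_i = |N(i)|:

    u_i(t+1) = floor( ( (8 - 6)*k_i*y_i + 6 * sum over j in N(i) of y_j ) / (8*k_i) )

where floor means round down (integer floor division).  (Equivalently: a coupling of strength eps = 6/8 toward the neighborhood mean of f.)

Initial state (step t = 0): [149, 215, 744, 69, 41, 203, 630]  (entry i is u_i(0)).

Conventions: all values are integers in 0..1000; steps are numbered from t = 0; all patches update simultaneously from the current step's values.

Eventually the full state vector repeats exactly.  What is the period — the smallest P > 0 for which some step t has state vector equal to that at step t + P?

Simulating step by step:
t=0: [149, 215, 744, 69, 41, 203, 630]
t=1: [507, 516, 528, 401, 568, 430, 552]
t=2: [163, 158, 100, 130, 63, 146, 118]
t=3: [617, 608, 600, 541, 579, 557, 618]
t=4: [206, 204, 190, 188, 177, 193, 197]
t=5: [703, 700, 692, 677, 681, 683, 699]
t=6: [249, 248, 244, 241, 239, 243, 246]
t=7: [772, 771, 767, 762, 762, 764, 769]
t=8: [284, 284, 283, 281, 281, 282, 284]
t=9: [827, 826, 824, 823, 822, 824, 825]
t=10: [312, 312, 312, 311, 311, 311, 312]
t=11: [869, 869, 868, 867, 867, 867, 868]
t=12: [334, 334, 333, 333, 333, 333, 333]
t=13: [901, 901, 900, 900, 900, 900, 900]
t=14: [350, 350, 350, 350, 350, 350, 350]
t=15: [926, 926, 926, 926, 926, 926, 926]
t=16: [363, 363, 363, 363, 363, 363, 363]
t=17: [945, 945, 945, 945, 945, 945, 945]
t=18: [372, 372, 372, 372, 372, 372, 372]
t=19: [959, 959, 959, 959, 959, 959, 959]
t=20: [379, 379, 379, 379, 379, 379, 379]
t=21: [969, 969, 969, 969, 969, 969, 969]
t=22: [384, 384, 384, 384, 384, 384, 384]
t=23: [977, 977, 977, 977, 977, 977, 977]
t=24: [388, 388, 388, 388, 388, 388, 388]
t=25: [983, 983, 983, 983, 983, 983, 983]
t=26: [391, 391, 391, 391, 391, 391, 391]
t=27: [987, 987, 987, 987, 987, 987, 987]
t=28: [393, 393, 393, 393, 393, 393, 393]
t=29: [990, 990, 990, 990, 990, 990, 990]
t=30: [395, 395, 395, 395, 395, 395, 395]
t=31: [993, 993, 993, 993, 993, 993, 993]
t=32: [396, 396, 396, 396, 396, 396, 396]
t=33: [995, 995, 995, 995, 995, 995, 995]
t=34: [397, 397, 397, 397, 397, 397, 397]
t=35: [996, 996, 996, 996, 996, 996, 996]
t=36: [398, 398, 398, 398, 398, 398, 398]
t=37: [998, 998, 998, 998, 998, 998, 998]
t=38: [399, 399, 399, 399, 399, 399, 399]
t=39: [999, 999, 999, 999, 999, 999, 999]
t=40: [399, 399, 399, 399, 399, 399, 399]

Answer: 2
Key observation: The state at step 38, [399, 399, 399, 399, 399, 399, 399], reappears at step 40 — and no state repeats earlier — so the cycle the system enters has period 2.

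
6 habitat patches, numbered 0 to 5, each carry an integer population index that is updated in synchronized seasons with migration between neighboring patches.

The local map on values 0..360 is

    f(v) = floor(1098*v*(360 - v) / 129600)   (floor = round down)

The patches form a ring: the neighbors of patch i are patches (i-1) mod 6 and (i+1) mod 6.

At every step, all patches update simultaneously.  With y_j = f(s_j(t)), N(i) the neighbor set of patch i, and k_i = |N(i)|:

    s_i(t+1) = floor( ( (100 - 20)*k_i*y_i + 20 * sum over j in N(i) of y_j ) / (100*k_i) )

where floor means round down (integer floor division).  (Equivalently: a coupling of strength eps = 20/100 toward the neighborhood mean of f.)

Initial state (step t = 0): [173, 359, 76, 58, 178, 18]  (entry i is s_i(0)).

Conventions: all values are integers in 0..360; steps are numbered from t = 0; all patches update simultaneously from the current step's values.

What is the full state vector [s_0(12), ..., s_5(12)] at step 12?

Simulating step by step:
t=0: [173, 359, 76, 58, 178, 18]
t=1: [224, 48, 160, 164, 239, 96]
t=2: [240, 153, 256, 269, 244, 221]
t=3: [248, 261, 227, 212, 237, 256]
t=4: [232, 223, 252, 262, 245, 228]
t=5: [252, 254, 231, 220, 237, 252]
t=6: [229, 230, 250, 257, 245, 231]
t=7: [253, 251, 233, 226, 238, 250]
t=8: [229, 232, 248, 254, 244, 233]
t=9: [253, 249, 235, 229, 239, 249]
t=10: [230, 234, 247, 252, 244, 234]
t=11: [252, 248, 236, 231, 239, 248]
t=12: [231, 235, 246, 250, 244, 235]

Answer: [231, 235, 246, 250, 244, 235]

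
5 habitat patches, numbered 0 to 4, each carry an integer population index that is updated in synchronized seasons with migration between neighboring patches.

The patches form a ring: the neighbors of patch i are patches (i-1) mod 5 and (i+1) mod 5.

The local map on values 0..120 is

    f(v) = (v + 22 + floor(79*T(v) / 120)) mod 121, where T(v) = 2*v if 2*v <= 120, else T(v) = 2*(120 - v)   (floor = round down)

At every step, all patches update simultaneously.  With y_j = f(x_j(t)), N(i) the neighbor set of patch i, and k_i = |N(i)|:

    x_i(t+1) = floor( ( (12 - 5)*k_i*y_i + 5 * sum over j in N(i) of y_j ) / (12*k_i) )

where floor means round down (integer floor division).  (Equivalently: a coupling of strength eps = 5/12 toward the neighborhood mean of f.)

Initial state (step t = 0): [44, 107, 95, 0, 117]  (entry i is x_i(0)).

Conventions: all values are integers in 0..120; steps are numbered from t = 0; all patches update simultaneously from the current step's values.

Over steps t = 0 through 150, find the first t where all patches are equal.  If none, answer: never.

Answer: 7
Key observation: Synchronization is absorbing here: once all patches are equal they stay equal, and step 7 is the first all-equal step.

Derivation:
t=0: [44, 107, 95, 0, 117]  (not all equal)
t=1: [10, 20, 26, 23, 17]  (not all equal)
t=2: [53, 66, 77, 73, 60]  (not all equal)
t=3: [29, 34, 35, 35, 35]  (not all equal)
t=4: [94, 98, 102, 103, 100]  (not all equal)
t=5: [28, 27, 26, 26, 27]  (not all equal)
t=6: [85, 84, 82, 82, 84]  (not all equal)
t=7: [32, 32, 32, 32, 32]  (all equal)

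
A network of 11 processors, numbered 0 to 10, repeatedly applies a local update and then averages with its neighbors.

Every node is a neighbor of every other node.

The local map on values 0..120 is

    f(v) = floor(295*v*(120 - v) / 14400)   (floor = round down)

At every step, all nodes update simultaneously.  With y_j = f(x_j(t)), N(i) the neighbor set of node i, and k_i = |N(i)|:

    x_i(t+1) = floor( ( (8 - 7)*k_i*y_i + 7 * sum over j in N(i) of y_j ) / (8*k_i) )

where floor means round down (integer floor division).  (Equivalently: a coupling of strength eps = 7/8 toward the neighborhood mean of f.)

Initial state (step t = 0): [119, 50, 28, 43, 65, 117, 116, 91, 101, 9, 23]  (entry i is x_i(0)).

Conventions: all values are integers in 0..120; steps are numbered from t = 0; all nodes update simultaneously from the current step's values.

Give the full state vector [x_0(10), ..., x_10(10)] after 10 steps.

Simulating step by step:
t=0: [119, 50, 28, 43, 65, 117, 116, 91, 101, 9, 23]
t=1: [38, 41, 40, 40, 41, 38, 38, 40, 39, 39, 40]
t=2: [64, 64, 64, 64, 64, 64, 64, 64, 64, 64, 64]
t=3: [73, 73, 73, 73, 73, 73, 73, 73, 73, 73, 73]
t=4: [70, 70, 70, 70, 70, 70, 70, 70, 70, 70, 70]
t=5: [71, 71, 71, 71, 71, 71, 71, 71, 71, 71, 71]
t=6: [71, 71, 71, 71, 71, 71, 71, 71, 71, 71, 71]
t=7: [71, 71, 71, 71, 71, 71, 71, 71, 71, 71, 71]
t=8: [71, 71, 71, 71, 71, 71, 71, 71, 71, 71, 71]
t=9: [71, 71, 71, 71, 71, 71, 71, 71, 71, 71, 71]
t=10: [71, 71, 71, 71, 71, 71, 71, 71, 71, 71, 71]

Answer: [71, 71, 71, 71, 71, 71, 71, 71, 71, 71, 71]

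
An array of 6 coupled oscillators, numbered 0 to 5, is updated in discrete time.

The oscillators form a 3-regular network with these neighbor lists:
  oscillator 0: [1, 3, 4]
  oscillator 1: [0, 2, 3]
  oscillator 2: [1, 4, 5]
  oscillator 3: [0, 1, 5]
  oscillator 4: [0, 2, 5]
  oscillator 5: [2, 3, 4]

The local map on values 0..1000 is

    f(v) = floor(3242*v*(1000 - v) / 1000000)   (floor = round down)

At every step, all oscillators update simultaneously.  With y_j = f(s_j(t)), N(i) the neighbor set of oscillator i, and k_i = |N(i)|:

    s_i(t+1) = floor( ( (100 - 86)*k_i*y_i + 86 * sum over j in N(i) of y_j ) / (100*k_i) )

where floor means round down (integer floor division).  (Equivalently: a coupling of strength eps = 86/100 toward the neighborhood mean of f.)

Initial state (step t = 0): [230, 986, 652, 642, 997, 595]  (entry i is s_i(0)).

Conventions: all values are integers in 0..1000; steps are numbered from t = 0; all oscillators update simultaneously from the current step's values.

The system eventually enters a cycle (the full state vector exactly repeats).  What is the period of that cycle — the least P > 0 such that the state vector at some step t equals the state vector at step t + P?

Answer: 2
Key observation: The state at step 8, [810, 810, 810, 810, 810, 810], reappears at step 10 — and no state repeats earlier — so the cycle the system enters has period 2.

Derivation:
t=0: [230, 986, 652, 642, 997, 595]
t=1: [309, 594, 341, 505, 600, 536]
t=2: [775, 748, 779, 766, 747, 776]
t=3: [596, 574, 590, 579, 569, 580]
t=4: [790, 785, 790, 787, 785, 789]
t=5: [544, 540, 543, 541, 538, 541]
t=6: [804, 804, 804, 804, 804, 804]
t=7: [510, 510, 510, 510, 510, 510]
t=8: [810, 810, 810, 810, 810, 810]
t=9: [498, 498, 498, 498, 498, 498]
t=10: [810, 810, 810, 810, 810, 810]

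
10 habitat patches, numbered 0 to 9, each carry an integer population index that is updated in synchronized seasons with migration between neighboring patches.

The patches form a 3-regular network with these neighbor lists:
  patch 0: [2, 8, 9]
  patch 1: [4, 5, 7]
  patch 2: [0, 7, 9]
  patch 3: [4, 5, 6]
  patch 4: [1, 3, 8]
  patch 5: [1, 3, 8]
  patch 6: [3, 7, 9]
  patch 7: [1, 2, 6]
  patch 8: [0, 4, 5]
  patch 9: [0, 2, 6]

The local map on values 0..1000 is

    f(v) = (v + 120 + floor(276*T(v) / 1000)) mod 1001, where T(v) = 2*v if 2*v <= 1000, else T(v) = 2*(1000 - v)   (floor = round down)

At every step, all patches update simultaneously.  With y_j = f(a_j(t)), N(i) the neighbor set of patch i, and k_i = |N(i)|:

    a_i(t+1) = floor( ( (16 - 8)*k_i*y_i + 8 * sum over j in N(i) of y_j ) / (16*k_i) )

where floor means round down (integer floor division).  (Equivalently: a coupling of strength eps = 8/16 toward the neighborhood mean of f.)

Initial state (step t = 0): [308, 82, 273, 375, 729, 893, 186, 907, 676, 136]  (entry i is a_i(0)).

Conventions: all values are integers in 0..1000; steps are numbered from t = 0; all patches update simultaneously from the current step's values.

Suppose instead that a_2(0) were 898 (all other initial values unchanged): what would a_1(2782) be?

Simulating step by step:
t=0: [308, 82, 898, 375, 729, 893, 186, 907, 676, 136]
t=1: [528, 314, 204, 597, 819, 356, 389, 159, 764, 345]
t=2: [638, 482, 539, 708, 278, 595, 688, 477, 276, 672]
t=3: [884, 825, 921, 906, 676, 869, 960, 890, 681, 961]
t=4: [227, 203, 81, 227, 669, 212, 91, 71, 672, 92]
t=5: [482, 492, 283, 516, 798, 537, 291, 271, 801, 294]
t=6: [628, 688, 610, 703, 316, 758, 622, 605, 315, 621]
t=7: [893, 750, 946, 754, 734, 434, 954, 950, 566, 949]
t=8: [221, 318, 90, 319, 656, 553, 82, 81, 773, 91]
t=9: [320, 661, 290, 662, 690, 667, 310, 309, 399, 291]
t=10: [621, 909, 582, 909, 936, 930, 656, 656, 797, 583]
t=11: [790, 229, 940, 229, 75, 74, 811, 811, 201, 941]
t=12: [114, 321, 71, 321, 348, 347, 117, 117, 297, 71]
t=13: [321, 578, 252, 578, 632, 631, 342, 342, 559, 252]
t=14: [633, 891, 552, 891, 941, 940, 673, 673, 882, 552]
t=15: [794, 227, 934, 227, 80, 80, 813, 813, 222, 934]
t=16: [120, 323, 69, 323, 356, 356, 116, 116, 317, 69]
t=17: [330, 584, 252, 584, 644, 644, 341, 341, 580, 252]
t=18: [641, 894, 554, 894, 946, 946, 673, 673, 890, 554]
t=19: [797, 229, 935, 229, 82, 82, 813, 813, 225, 935]
t=20: [121, 325, 69, 325, 360, 360, 117, 117, 321, 69]
t=21: [332, 588, 252, 588, 650, 650, 342, 342, 586, 252]
t=22: [643, 896, 554, 896, 948, 948, 674, 674, 893, 554]
t=23: [798, 229, 935, 229, 83, 83, 814, 814, 227, 935]
t=24: [122, 326, 69, 326, 361, 361, 117, 117, 323, 69]
t=25: [333, 589, 253, 589, 651, 651, 342, 342, 588, 253]
t=26: [644, 896, 555, 896, 949, 949, 674, 674, 894, 555]
t=27: [798, 230, 935, 230, 83, 83, 814, 814, 227, 935]
t=28: [122, 326, 69, 326, 361, 361, 117, 117, 323, 69]

Answer: a_1(2782) = 896
Key observation: The state at step 24, [122, 326, 69, 326, 361, 361, 117, 117, 323, 69], reappears at step 28: the system is in a cycle of period 4 from step 24 on.  Therefore the state at step 2782 equals the state at step 24 + ((2782 - 24) mod 4) = 26, which is [644, 896, 555, 896, 949, 949, 674, 674, 894, 555].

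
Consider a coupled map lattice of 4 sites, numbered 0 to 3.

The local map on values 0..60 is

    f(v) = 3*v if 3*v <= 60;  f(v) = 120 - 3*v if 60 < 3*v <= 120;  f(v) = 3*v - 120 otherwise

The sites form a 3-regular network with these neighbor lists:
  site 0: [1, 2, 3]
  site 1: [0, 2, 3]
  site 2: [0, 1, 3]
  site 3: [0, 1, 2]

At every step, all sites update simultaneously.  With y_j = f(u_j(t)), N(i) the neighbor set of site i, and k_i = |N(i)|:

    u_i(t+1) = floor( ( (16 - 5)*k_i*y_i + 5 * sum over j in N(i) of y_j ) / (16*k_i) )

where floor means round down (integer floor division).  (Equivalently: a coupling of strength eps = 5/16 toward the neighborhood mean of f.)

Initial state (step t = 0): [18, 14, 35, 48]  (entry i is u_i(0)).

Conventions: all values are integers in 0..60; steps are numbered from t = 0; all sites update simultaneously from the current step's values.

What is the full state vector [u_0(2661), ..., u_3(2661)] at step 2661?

Simulating step by step:
t=0: [18, 14, 35, 48]
t=1: [45, 38, 22, 28]
t=2: [20, 15, 43, 32]
t=3: [49, 40, 19, 28]
t=4: [28, 12, 45, 33]
t=5: [32, 32, 20, 23]
t=6: [30, 30, 51, 46]
t=7: [29, 29, 30, 22]
t=8: [34, 34, 33, 47]
t=9: [18, 18, 20, 20]
t=10: [55, 55, 58, 58]
t=11: [46, 46, 52, 52]
t=12: [21, 21, 32, 32]
t=13: [50, 50, 30, 30]
t=14: [30, 30, 30, 30]
t=15: [30, 30, 30, 30]

Answer: [30, 30, 30, 30]
Key observation: The state at step 14, [30, 30, 30, 30], reappears at step 15: the system is in a cycle of period 1 from step 14 on.  Therefore the state at step 2661 equals the state at step 14 + ((2661 - 14) mod 1) = 14, which is [30, 30, 30, 30].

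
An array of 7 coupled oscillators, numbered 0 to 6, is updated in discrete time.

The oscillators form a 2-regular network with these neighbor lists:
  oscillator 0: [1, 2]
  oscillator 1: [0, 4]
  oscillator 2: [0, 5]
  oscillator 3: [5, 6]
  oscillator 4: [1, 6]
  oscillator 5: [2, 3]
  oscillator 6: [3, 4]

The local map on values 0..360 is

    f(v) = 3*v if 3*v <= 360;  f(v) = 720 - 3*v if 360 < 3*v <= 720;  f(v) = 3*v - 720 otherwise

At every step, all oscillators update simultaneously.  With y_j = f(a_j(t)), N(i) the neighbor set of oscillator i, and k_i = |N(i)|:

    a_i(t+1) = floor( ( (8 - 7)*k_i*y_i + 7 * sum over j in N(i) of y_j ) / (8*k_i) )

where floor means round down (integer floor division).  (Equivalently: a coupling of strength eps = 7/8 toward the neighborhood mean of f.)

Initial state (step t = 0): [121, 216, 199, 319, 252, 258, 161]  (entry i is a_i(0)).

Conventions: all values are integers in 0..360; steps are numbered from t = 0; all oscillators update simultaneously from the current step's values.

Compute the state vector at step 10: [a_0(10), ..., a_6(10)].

Simulating step by step:
t=0: [121, 216, 199, 319, 252, 258, 161]
t=1: [129, 180, 195, 156, 139, 164, 149]
t=2: [179, 300, 262, 250, 236, 197, 276]
t=3: [130, 107, 144, 107, 127, 58, 31]
t=4: [307, 332, 256, 156, 223, 288, 300]
t=5: [166, 144, 156, 173, 205, 149, 155]
t=6: [264, 179, 248, 256, 250, 232, 165]
t=7: [99, 67, 45, 114, 182, 34, 62]
t=8: [184, 231, 191, 168, 191, 221, 249]
t=9: [97, 141, 116, 63, 42, 165, 162]
t=10: [318, 219, 269, 224, 248, 263, 167]

Answer: [318, 219, 269, 224, 248, 263, 167]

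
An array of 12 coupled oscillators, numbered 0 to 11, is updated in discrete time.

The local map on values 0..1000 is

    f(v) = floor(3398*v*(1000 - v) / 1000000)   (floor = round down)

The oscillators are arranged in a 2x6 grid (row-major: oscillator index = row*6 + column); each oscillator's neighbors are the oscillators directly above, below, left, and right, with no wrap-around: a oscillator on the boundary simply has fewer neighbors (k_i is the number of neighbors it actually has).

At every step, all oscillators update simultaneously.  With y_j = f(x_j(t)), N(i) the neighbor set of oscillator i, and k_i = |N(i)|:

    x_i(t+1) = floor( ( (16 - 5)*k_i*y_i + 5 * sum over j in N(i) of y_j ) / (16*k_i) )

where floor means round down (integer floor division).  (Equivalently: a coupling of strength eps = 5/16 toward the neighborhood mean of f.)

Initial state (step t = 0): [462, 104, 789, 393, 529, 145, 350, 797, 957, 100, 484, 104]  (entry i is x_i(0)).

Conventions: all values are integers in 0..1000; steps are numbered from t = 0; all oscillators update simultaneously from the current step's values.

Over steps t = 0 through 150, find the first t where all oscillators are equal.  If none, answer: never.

Answer: never
Key observation: The state at step 20 reappears at step 24 — the system is in a cycle of period 4 from step 20 on.  No step 0..24 is synchronized, and the cycle repeats forever, so no step up to 150 (or ever) has all oscillators equal.

Derivation:
t=0: [462, 104, 789, 393, 529, 145, 350, 797, 957, 100, 484, 104]  (not all equal)
t=1: [750, 421, 520, 735, 798, 471, 749, 505, 243, 396, 735, 415]  (not all equal)
t=2: [667, 812, 803, 684, 601, 795, 670, 801, 691, 761, 681, 801]  (not all equal)
t=3: [716, 546, 575, 709, 770, 591, 718, 579, 675, 653, 712, 573]  (not all equal)
t=4: [713, 823, 808, 711, 644, 788, 710, 806, 765, 751, 707, 808]  (not all equal)
t=5: [664, 522, 550, 682, 740, 593, 672, 552, 595, 646, 685, 560]  (not all equal)
t=6: [770, 836, 828, 742, 687, 796, 763, 828, 818, 772, 740, 818]  (not all equal)
t=7: [581, 482, 500, 635, 695, 571, 591, 497, 510, 599, 639, 535]  (not all equal)
t=8: [829, 846, 842, 789, 745, 816, 826, 845, 845, 812, 786, 833]  (not all equal)
t=9: [476, 447, 462, 556, 614, 525, 480, 449, 453, 520, 562, 493]  (not all equal)
t=10: [845, 840, 842, 836, 816, 840, 846, 840, 841, 844, 835, 846]  (not all equal)
t=11: [446, 454, 453, 466, 495, 462, 444, 454, 453, 451, 467, 448]  (not all equal)
t=12: [839, 841, 841, 844, 847, 844, 838, 841, 841, 841, 844, 841]  (not all equal)
t=13: [457, 454, 453, 447, 442, 447, 459, 454, 454, 452, 447, 451]  (not all equal)
t=14: [842, 842, 841, 839, 838, 839, 842, 842, 841, 840, 839, 840]  (not all equal)
t=15: [452, 452, 454, 457, 460, 458, 452, 452, 454, 456, 457, 456]  (not all equal)
t=16: [841, 841, 842, 842, 843, 843, 841, 841, 841, 842, 842, 842]  (not all equal)
t=17: [454, 453, 452, 451, 449, 449, 454, 454, 453, 452, 451, 451]  (not all equal)
t=18: [841, 841, 841, 840, 840, 840, 842, 841, 841, 841, 840, 840]  (not all equal)
t=19: [453, 454, 454, 455, 456, 456, 452, 453, 454, 454, 455, 456]  (not all equal)
t=20: [841, 841, 842, 842, 842, 842, 841, 841, 841, 842, 842, 842]  (not all equal)
t=21: [454, 453, 452, 452, 452, 452, 454, 454, 453, 452, 452, 452]  (not all equal)
t=22: [841, 841, 841, 841, 841, 841, 842, 841, 841, 841, 841, 841]  (not all equal)
t=23: [453, 454, 454, 454, 454, 454, 452, 453, 454, 454, 454, 454]  (not all equal)
t=24: [841, 841, 842, 842, 842, 842, 841, 841, 841, 842, 842, 842]  (not all equal)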